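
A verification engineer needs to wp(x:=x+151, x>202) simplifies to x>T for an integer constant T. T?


Formula: wp(x:=E, P) = P[E/x] (substitute E for x in postcondition)
Step 1: Postcondition: x>202
Step 2: Substitute x+151 for x: x+151>202
Step 3: Solve for x: x > 202-151 = 51

51


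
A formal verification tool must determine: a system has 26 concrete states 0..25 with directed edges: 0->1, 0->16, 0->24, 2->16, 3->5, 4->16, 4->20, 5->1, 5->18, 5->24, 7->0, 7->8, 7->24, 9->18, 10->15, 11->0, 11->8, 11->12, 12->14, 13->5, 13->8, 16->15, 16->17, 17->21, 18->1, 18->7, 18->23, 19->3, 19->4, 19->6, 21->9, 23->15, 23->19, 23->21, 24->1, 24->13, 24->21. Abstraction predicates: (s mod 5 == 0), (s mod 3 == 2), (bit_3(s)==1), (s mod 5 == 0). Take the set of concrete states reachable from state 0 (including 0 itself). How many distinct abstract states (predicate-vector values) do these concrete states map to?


BFS from 0:
Concrete reachable: {0, 1, 3, 4, 5, 6, 7, 8, 9, 13, 15, 16, 17, 18, 19, 20, 21, 23, 24}
Abstract via predicates (s mod 5 == 0), (s mod 3 == 2), (bit_3(s)==1), (s mod 5 == 0):
  (0,0,0,0) <- {1, 3, 4, 6, 7, 16, 18, 19, 21}
  (0,0,1,0) <- {9, 13, 24}
  (0,1,0,0) <- {17, 23}
  (0,1,1,0) <- {8}
  (1,0,0,1) <- {0}
  (1,0,1,1) <- {15}
  (1,1,0,1) <- {5, 20}
Distinct abstract states = 7

7


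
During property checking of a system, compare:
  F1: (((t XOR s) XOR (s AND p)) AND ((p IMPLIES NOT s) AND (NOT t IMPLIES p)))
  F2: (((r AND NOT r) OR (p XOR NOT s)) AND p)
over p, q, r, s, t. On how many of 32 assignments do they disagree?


F1 = (((t XOR s) XOR (s AND p)) AND ((p IMPLIES NOT s) AND (NOT t IMPLIES p)))
F2 = (((r AND NOT r) OR (p XOR NOT s)) AND p)
Evaluate both on each of 32 rows (bits = p,q,r,s,t):
  row 0 [00000]: F1=0 F2=0 -> 0
  row 1 [00001]: F1=1 F2=0 (differ) -> 1
  row 2 [00010]: F1=0 F2=0 -> 0
  row 3 [00011]: F1=0 F2=0 -> 0
  row 4 [00100]: F1=0 F2=0 -> 0
  row 5 [00101]: F1=1 F2=0 (differ) -> 1
  row 6 [00110]: F1=0 F2=0 -> 0
  row 7 [00111]: F1=0 F2=0 -> 0
  row 8 [01000]: F1=0 F2=0 -> 0
  row 9 [01001]: F1=1 F2=0 (differ) -> 1
  row 10 [01010]: F1=0 F2=0 -> 0
  row 11 [01011]: F1=0 F2=0 -> 0
  row 12 [01100]: F1=0 F2=0 -> 0
  row 13 [01101]: F1=1 F2=0 (differ) -> 1
  row 14 [01110]: F1=0 F2=0 -> 0
  row 15 [01111]: F1=0 F2=0 -> 0
  row 16 [10000]: F1=0 F2=0 -> 0
  row 17 [10001]: F1=1 F2=0 (differ) -> 1
  row 18 [10010]: F1=0 F2=1 (differ) -> 1
  row 19 [10011]: F1=0 F2=1 (differ) -> 1
  row 20 [10100]: F1=0 F2=0 -> 0
  row 21 [10101]: F1=1 F2=0 (differ) -> 1
  row 22 [10110]: F1=0 F2=1 (differ) -> 1
  row 23 [10111]: F1=0 F2=1 (differ) -> 1
  row 24 [11000]: F1=0 F2=0 -> 0
  row 25 [11001]: F1=1 F2=0 (differ) -> 1
  row 26 [11010]: F1=0 F2=1 (differ) -> 1
  row 27 [11011]: F1=0 F2=1 (differ) -> 1
  row 28 [11100]: F1=0 F2=0 -> 0
  row 29 [11101]: F1=1 F2=0 (differ) -> 1
  row 30 [11110]: F1=0 F2=1 (differ) -> 1
  row 31 [11111]: F1=0 F2=1 (differ) -> 1
Full result column, 8 rows per line (p,q fixed per line; r,s,t runs 000..111 left to right):
  rows 0-7 [p,q=00]: 01000100  (ones: 2)
  rows 8-15 [p,q=01]: 01000100  (ones: 2)
  rows 16-23 [p,q=10]: 01110111  (ones: 6)
  rows 24-31 [p,q=11]: 01110111  (ones: 6)
Disagreements = 2+2+6+6 = 16

16


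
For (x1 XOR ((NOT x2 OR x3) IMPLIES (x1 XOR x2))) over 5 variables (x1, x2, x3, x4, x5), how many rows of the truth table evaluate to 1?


Formula: (x1 XOR ((NOT x2 OR x3) IMPLIES (x1 XOR x2))) over 5 vars (32 rows)
Evaluate each row (x1, x2, x3, x4, x5 as bits, MSB first):
  row 0 [00000]: (0 XOR ((NOT 0 OR 0) IMPLIES (0 XOR 0))) -> 0
  row 1 [00001]: (0 XOR ((NOT 0 OR 0) IMPLIES (0 XOR 0))) -> 0
  row 2 [00010]: (0 XOR ((NOT 0 OR 0) IMPLIES (0 XOR 0))) -> 0
  row 3 [00011]: (0 XOR ((NOT 0 OR 0) IMPLIES (0 XOR 0))) -> 0
  row 4 [00100]: (0 XOR ((NOT 0 OR 1) IMPLIES (0 XOR 0))) -> 0
  row 5 [00101]: (0 XOR ((NOT 0 OR 1) IMPLIES (0 XOR 0))) -> 0
  row 6 [00110]: (0 XOR ((NOT 0 OR 1) IMPLIES (0 XOR 0))) -> 0
  row 7 [00111]: (0 XOR ((NOT 0 OR 1) IMPLIES (0 XOR 0))) -> 0
  row 8 [01000]: (0 XOR ((NOT 1 OR 0) IMPLIES (0 XOR 1))) -> 1
  row 9 [01001]: (0 XOR ((NOT 1 OR 0) IMPLIES (0 XOR 1))) -> 1
  row 10 [01010]: (0 XOR ((NOT 1 OR 0) IMPLIES (0 XOR 1))) -> 1
  row 11 [01011]: (0 XOR ((NOT 1 OR 0) IMPLIES (0 XOR 1))) -> 1
  row 12 [01100]: (0 XOR ((NOT 1 OR 1) IMPLIES (0 XOR 1))) -> 1
  row 13 [01101]: (0 XOR ((NOT 1 OR 1) IMPLIES (0 XOR 1))) -> 1
  row 14 [01110]: (0 XOR ((NOT 1 OR 1) IMPLIES (0 XOR 1))) -> 1
  row 15 [01111]: (0 XOR ((NOT 1 OR 1) IMPLIES (0 XOR 1))) -> 1
  row 16 [10000]: (1 XOR ((NOT 0 OR 0) IMPLIES (1 XOR 0))) -> 0
  row 17 [10001]: (1 XOR ((NOT 0 OR 0) IMPLIES (1 XOR 0))) -> 0
  row 18 [10010]: (1 XOR ((NOT 0 OR 0) IMPLIES (1 XOR 0))) -> 0
  row 19 [10011]: (1 XOR ((NOT 0 OR 0) IMPLIES (1 XOR 0))) -> 0
  row 20 [10100]: (1 XOR ((NOT 0 OR 1) IMPLIES (1 XOR 0))) -> 0
  row 21 [10101]: (1 XOR ((NOT 0 OR 1) IMPLIES (1 XOR 0))) -> 0
  row 22 [10110]: (1 XOR ((NOT 0 OR 1) IMPLIES (1 XOR 0))) -> 0
  row 23 [10111]: (1 XOR ((NOT 0 OR 1) IMPLIES (1 XOR 0))) -> 0
  row 24 [11000]: (1 XOR ((NOT 1 OR 0) IMPLIES (1 XOR 1))) -> 0
  row 25 [11001]: (1 XOR ((NOT 1 OR 0) IMPLIES (1 XOR 1))) -> 0
  row 26 [11010]: (1 XOR ((NOT 1 OR 0) IMPLIES (1 XOR 1))) -> 0
  row 27 [11011]: (1 XOR ((NOT 1 OR 0) IMPLIES (1 XOR 1))) -> 0
  row 28 [11100]: (1 XOR ((NOT 1 OR 1) IMPLIES (1 XOR 1))) -> 1
  row 29 [11101]: (1 XOR ((NOT 1 OR 1) IMPLIES (1 XOR 1))) -> 1
  row 30 [11110]: (1 XOR ((NOT 1 OR 1) IMPLIES (1 XOR 1))) -> 1
  row 31 [11111]: (1 XOR ((NOT 1 OR 1) IMPLIES (1 XOR 1))) -> 1
Full result column, 8 rows per line (x1,x2 fixed per line; x3,x4,x5 runs 000..111 left to right):
  rows 0-7 [x1,x2=00]: 00000000  (ones: 0)
  rows 8-15 [x1,x2=01]: 11111111  (ones: 8)
  rows 16-23 [x1,x2=10]: 00000000  (ones: 0)
  rows 24-31 [x1,x2=11]: 00001111  (ones: 4)
Count of 1-rows = 0+8+0+4 = 12

12


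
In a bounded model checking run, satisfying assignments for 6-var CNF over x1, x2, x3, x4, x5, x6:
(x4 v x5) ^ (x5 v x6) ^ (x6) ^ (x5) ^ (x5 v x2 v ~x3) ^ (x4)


CNF with 6 clauses over 6 vars (64 assignments).
An assignment satisfies CNF iff every clause has >=1 true literal.
Check each row (bits = x1,x2,x3,x4,x5,x6; clause T/F shown):
  row 0 [000000]: clauses=FFFFTF -> 0
  row 1 [000001]: clauses=FTTFTF -> 0
  row 2 [000010]: clauses=TTFTTF -> 0
  row 3 [000011]: clauses=TTTTTF -> 0
  row 4 [000100]: clauses=TFFFTT -> 0
  (every remaining row is evaluated the same way; all 64 results are listed next)
Full result column, 8 rows per line (x1,x2,x3 fixed per line; x4,x5,x6 runs 000..111 left to right):
  rows 0-7 [x1,x2,x3=000]: 00000001  (ones: 1)
  rows 8-15 [x1,x2,x3=001]: 00000001  (ones: 1)
  rows 16-23 [x1,x2,x3=010]: 00000001  (ones: 1)
  rows 24-31 [x1,x2,x3=011]: 00000001  (ones: 1)
  rows 32-39 [x1,x2,x3=100]: 00000001  (ones: 1)
  rows 40-47 [x1,x2,x3=101]: 00000001  (ones: 1)
  rows 48-55 [x1,x2,x3=110]: 00000001  (ones: 1)
  rows 56-63 [x1,x2,x3=111]: 00000001  (ones: 1)
Satisfying assignments = 1+1+1+1+1+1+1+1 = 8

8


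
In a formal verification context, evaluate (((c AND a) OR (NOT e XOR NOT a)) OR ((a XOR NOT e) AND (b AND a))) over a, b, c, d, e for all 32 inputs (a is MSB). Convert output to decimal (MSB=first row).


Formula: (((c AND a) OR (NOT e XOR NOT a)) OR ((a XOR NOT e) AND (b AND a))) over a, b, c, d, e (32 rows)
Evaluate each row (bits = a,b,c,d,e, MSB first):
  row 0 [00000]: (((0 AND 0) OR (NOT 0 XOR NOT 0)) OR ((0 XOR NOT 0) AND (0 AND 0))) -> 0
  row 1 [00001]: (((0 AND 0) OR (NOT 1 XOR NOT 0)) OR ((0 XOR NOT 1) AND (0 AND 0))) -> 1
  row 2 [00010]: (((0 AND 0) OR (NOT 0 XOR NOT 0)) OR ((0 XOR NOT 0) AND (0 AND 0))) -> 0
  row 3 [00011]: (((0 AND 0) OR (NOT 1 XOR NOT 0)) OR ((0 XOR NOT 1) AND (0 AND 0))) -> 1
  row 4 [00100]: (((1 AND 0) OR (NOT 0 XOR NOT 0)) OR ((0 XOR NOT 0) AND (0 AND 0))) -> 0
  row 5 [00101]: (((1 AND 0) OR (NOT 1 XOR NOT 0)) OR ((0 XOR NOT 1) AND (0 AND 0))) -> 1
  row 6 [00110]: (((1 AND 0) OR (NOT 0 XOR NOT 0)) OR ((0 XOR NOT 0) AND (0 AND 0))) -> 0
  row 7 [00111]: (((1 AND 0) OR (NOT 1 XOR NOT 0)) OR ((0 XOR NOT 1) AND (0 AND 0))) -> 1
  row 8 [01000]: (((0 AND 0) OR (NOT 0 XOR NOT 0)) OR ((0 XOR NOT 0) AND (1 AND 0))) -> 0
  row 9 [01001]: (((0 AND 0) OR (NOT 1 XOR NOT 0)) OR ((0 XOR NOT 1) AND (1 AND 0))) -> 1
  row 10 [01010]: (((0 AND 0) OR (NOT 0 XOR NOT 0)) OR ((0 XOR NOT 0) AND (1 AND 0))) -> 0
  row 11 [01011]: (((0 AND 0) OR (NOT 1 XOR NOT 0)) OR ((0 XOR NOT 1) AND (1 AND 0))) -> 1
  row 12 [01100]: (((1 AND 0) OR (NOT 0 XOR NOT 0)) OR ((0 XOR NOT 0) AND (1 AND 0))) -> 0
  row 13 [01101]: (((1 AND 0) OR (NOT 1 XOR NOT 0)) OR ((0 XOR NOT 1) AND (1 AND 0))) -> 1
  row 14 [01110]: (((1 AND 0) OR (NOT 0 XOR NOT 0)) OR ((0 XOR NOT 0) AND (1 AND 0))) -> 0
  row 15 [01111]: (((1 AND 0) OR (NOT 1 XOR NOT 0)) OR ((0 XOR NOT 1) AND (1 AND 0))) -> 1
  row 16 [10000]: (((0 AND 1) OR (NOT 0 XOR NOT 1)) OR ((1 XOR NOT 0) AND (0 AND 1))) -> 1
  row 17 [10001]: (((0 AND 1) OR (NOT 1 XOR NOT 1)) OR ((1 XOR NOT 1) AND (0 AND 1))) -> 0
  row 18 [10010]: (((0 AND 1) OR (NOT 0 XOR NOT 1)) OR ((1 XOR NOT 0) AND (0 AND 1))) -> 1
  row 19 [10011]: (((0 AND 1) OR (NOT 1 XOR NOT 1)) OR ((1 XOR NOT 1) AND (0 AND 1))) -> 0
  row 20 [10100]: (((1 AND 1) OR (NOT 0 XOR NOT 1)) OR ((1 XOR NOT 0) AND (0 AND 1))) -> 1
  row 21 [10101]: (((1 AND 1) OR (NOT 1 XOR NOT 1)) OR ((1 XOR NOT 1) AND (0 AND 1))) -> 1
  row 22 [10110]: (((1 AND 1) OR (NOT 0 XOR NOT 1)) OR ((1 XOR NOT 0) AND (0 AND 1))) -> 1
  row 23 [10111]: (((1 AND 1) OR (NOT 1 XOR NOT 1)) OR ((1 XOR NOT 1) AND (0 AND 1))) -> 1
  row 24 [11000]: (((0 AND 1) OR (NOT 0 XOR NOT 1)) OR ((1 XOR NOT 0) AND (1 AND 1))) -> 1
  row 25 [11001]: (((0 AND 1) OR (NOT 1 XOR NOT 1)) OR ((1 XOR NOT 1) AND (1 AND 1))) -> 1
  row 26 [11010]: (((0 AND 1) OR (NOT 0 XOR NOT 1)) OR ((1 XOR NOT 0) AND (1 AND 1))) -> 1
  row 27 [11011]: (((0 AND 1) OR (NOT 1 XOR NOT 1)) OR ((1 XOR NOT 1) AND (1 AND 1))) -> 1
  row 28 [11100]: (((1 AND 1) OR (NOT 0 XOR NOT 1)) OR ((1 XOR NOT 0) AND (1 AND 1))) -> 1
  row 29 [11101]: (((1 AND 1) OR (NOT 1 XOR NOT 1)) OR ((1 XOR NOT 1) AND (1 AND 1))) -> 1
  row 30 [11110]: (((1 AND 1) OR (NOT 0 XOR NOT 1)) OR ((1 XOR NOT 0) AND (1 AND 1))) -> 1
  row 31 [11111]: (((1 AND 1) OR (NOT 1 XOR NOT 1)) OR ((1 XOR NOT 1) AND (1 AND 1))) -> 1
Full result column, 4 rows per line (a,b,c fixed per line; d,e runs 00..11 left to right):
  rows 0-3 [a,b,c=000]: 0101  = hex 5
  rows 4-7 [a,b,c=001]: 0101  = hex 5
  rows 8-11 [a,b,c=010]: 0101  = hex 5
  rows 12-15 [a,b,c=011]: 0101  = hex 5
  rows 16-19 [a,b,c=100]: 1010  = hex A
  rows 20-23 [a,b,c=101]: 1111  = hex F
  rows 24-27 [a,b,c=110]: 1111  = hex F
  rows 28-31 [a,b,c=111]: 1111  = hex F
Output column (row 0 .. row 31) = 01010101010101011010111111111111
Output column grouped in 4s = 0101 0101 0101 0101 1010 1111 1111 1111 = 0x5555AFFF
Convert to decimal digit by digit (value = value*16 + digit):
  5 -> 5
  5*16 + 5 = 85
  85*16 + 5 = 1365
  1365*16 + 5 = 21845
  21845*16 + 10 (A) = 349530
  349530*16 + 15 (F) = 5592495
  5592495*16 + 15 (F) = 89479935
  89479935*16 + 15 (F) = 1431678975
Decimal = 1431678975

1431678975


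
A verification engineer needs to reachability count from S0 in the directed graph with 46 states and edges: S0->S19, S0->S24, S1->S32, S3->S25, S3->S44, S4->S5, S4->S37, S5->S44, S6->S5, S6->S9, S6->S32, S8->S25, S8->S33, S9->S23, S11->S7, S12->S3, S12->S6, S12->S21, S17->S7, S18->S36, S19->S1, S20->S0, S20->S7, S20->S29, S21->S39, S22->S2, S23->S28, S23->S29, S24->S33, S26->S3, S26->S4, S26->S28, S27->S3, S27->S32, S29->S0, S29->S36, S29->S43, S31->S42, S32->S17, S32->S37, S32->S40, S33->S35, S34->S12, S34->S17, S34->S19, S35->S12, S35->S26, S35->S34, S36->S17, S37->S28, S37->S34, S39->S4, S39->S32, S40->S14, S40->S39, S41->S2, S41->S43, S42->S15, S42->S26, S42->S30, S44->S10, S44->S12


BFS from S0:
  layer 0: {S0}
  layer 1: {S19, S24}
  layer 2: {S1, S33}
  layer 3: {S32, S35}
  layer 4: {S12, S17, S26, S34, S37, S40}
  layer 5: {S3, S4, S6, S7, S14, S21, S28, S39}
  layer 6: {S5, S9, S25, S44}
  layer 7: {S10, S23}
  layer 8: {S29}
  layer 9: {S36, S43}
Reachable set: {S0, S1, S3, S4, S5, S6, S7, S9, S10, S12, S14, S17, S19, S21, S23, S24, S25, S26, S28, S29, S32, S33, S34, S35, S36, S37, S39, S40, S43, S44}
Count = 30

30


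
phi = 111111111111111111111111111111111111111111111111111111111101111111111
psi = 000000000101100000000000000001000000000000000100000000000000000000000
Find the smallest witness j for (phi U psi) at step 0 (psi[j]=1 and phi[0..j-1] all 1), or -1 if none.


(phi U psi) at 0: need smallest j with psi[j]=1 and phi[i]=1 for all i in [0,j).
Scan from step 0:
  step 0: phi=1, psi=0 -> continue
  step 1: phi=1, psi=0 -> continue
  step 2: phi=1, psi=0 -> continue
  step 3: phi=1, psi=0 -> continue
  step 9: psi=1 and phi held for [0,9) -> witness found
Witness step = 9

9


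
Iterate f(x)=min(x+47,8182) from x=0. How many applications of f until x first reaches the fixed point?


Step 1: x=0, cap=8182, increment=47
Step 2: x grows by 47 each step until capped at 8182; fixed point is x=8182
Step 3: iterations = ceil(8182/47) = 175

175


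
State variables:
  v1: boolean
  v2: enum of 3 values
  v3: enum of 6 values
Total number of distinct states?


State space = product of domain sizes of all variables.
Domain sizes:
  v1 (boolean): 2
  v2 (enum of 3 values): 3
  v3 (enum of 6 values): 6
Product = 2 * 3 * 6 = 36

36


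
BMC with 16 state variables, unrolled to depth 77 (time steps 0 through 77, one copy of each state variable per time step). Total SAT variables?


BMC unrolls to depth k, creating one copy of each state var for steps 0..k.
Step count = 77 + 1 = 78 (steps 0 through 77)
Vars per step = 16
Total = 16 * 78 = 1248

1248


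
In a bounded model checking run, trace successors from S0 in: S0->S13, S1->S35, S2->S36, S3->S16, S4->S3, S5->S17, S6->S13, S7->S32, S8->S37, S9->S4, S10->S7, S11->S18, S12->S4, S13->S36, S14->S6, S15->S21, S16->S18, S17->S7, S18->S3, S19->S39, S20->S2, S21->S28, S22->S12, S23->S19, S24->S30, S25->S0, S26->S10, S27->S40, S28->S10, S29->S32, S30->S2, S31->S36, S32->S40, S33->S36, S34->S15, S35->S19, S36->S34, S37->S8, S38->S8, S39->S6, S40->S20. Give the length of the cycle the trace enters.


Trace from S0 until a state repeats:
  S0 -> S13 -> S36 -> S34 -> S15 -> S21 -> S28 -> S10 -> S7 -> S32 -> S40 -> S20 -> S2 -> S36
S36 first seen at step 2, revisited at step 13.
Cycle length = 13 - 2 = 11

11


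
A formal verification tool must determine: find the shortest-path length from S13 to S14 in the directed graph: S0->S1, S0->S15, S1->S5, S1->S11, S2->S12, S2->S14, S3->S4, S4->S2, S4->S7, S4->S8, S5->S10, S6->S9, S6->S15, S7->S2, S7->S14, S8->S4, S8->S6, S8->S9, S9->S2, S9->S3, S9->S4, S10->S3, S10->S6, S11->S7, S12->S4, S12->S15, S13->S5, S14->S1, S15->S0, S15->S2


BFS layer-by-layer from S13:
  dist 0: {S13}
  dist 1: {S5}
  dist 2: {S10}
  dist 3: {S3, S6}
  dist 4: {S4, S9, S15}
  dist 5: {S0, S2, S7, S8}
  dist 6: {S1, S12, S14}
  -> S14 reached at distance 6
Shortest path length = 6

6


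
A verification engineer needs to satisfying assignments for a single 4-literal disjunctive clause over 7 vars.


Step 1: Total=2^7=128
Step 2: Unsat when all 4 false: 2^3=8
Step 3: Sat=128-8=120

120


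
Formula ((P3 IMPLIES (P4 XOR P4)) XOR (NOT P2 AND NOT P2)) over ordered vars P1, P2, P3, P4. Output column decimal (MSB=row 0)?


Formula: ((P3 IMPLIES (P4 XOR P4)) XOR (NOT P2 AND NOT P2)) over P1, P2, P3, P4 (16 rows)
Evaluate each row (bits = P1,P2,P3,P4, MSB first):
  row 0 [0000]: ((0 IMPLIES (0 XOR 0)) XOR (NOT 0 AND NOT 0)) -> 0
  row 1 [0001]: ((0 IMPLIES (1 XOR 1)) XOR (NOT 0 AND NOT 0)) -> 0
  row 2 [0010]: ((1 IMPLIES (0 XOR 0)) XOR (NOT 0 AND NOT 0)) -> 1
  row 3 [0011]: ((1 IMPLIES (1 XOR 1)) XOR (NOT 0 AND NOT 0)) -> 1
  row 4 [0100]: ((0 IMPLIES (0 XOR 0)) XOR (NOT 1 AND NOT 1)) -> 1
  row 5 [0101]: ((0 IMPLIES (1 XOR 1)) XOR (NOT 1 AND NOT 1)) -> 1
  row 6 [0110]: ((1 IMPLIES (0 XOR 0)) XOR (NOT 1 AND NOT 1)) -> 0
  row 7 [0111]: ((1 IMPLIES (1 XOR 1)) XOR (NOT 1 AND NOT 1)) -> 0
  row 8 [1000]: ((0 IMPLIES (0 XOR 0)) XOR (NOT 0 AND NOT 0)) -> 0
  row 9 [1001]: ((0 IMPLIES (1 XOR 1)) XOR (NOT 0 AND NOT 0)) -> 0
  row 10 [1010]: ((1 IMPLIES (0 XOR 0)) XOR (NOT 0 AND NOT 0)) -> 1
  row 11 [1011]: ((1 IMPLIES (1 XOR 1)) XOR (NOT 0 AND NOT 0)) -> 1
  row 12 [1100]: ((0 IMPLIES (0 XOR 0)) XOR (NOT 1 AND NOT 1)) -> 1
  row 13 [1101]: ((0 IMPLIES (1 XOR 1)) XOR (NOT 1 AND NOT 1)) -> 1
  row 14 [1110]: ((1 IMPLIES (0 XOR 0)) XOR (NOT 1 AND NOT 1)) -> 0
  row 15 [1111]: ((1 IMPLIES (1 XOR 1)) XOR (NOT 1 AND NOT 1)) -> 0
Full result column, 4 rows per line (P1,P2 fixed per line; P3,P4 runs 00..11 left to right):
  rows 0-3 [P1,P2=00]: 0011  = hex 3
  rows 4-7 [P1,P2=01]: 1100  = hex C
  rows 8-11 [P1,P2=10]: 0011  = hex 3
  rows 12-15 [P1,P2=11]: 1100  = hex C
Output column (row 0 .. row 15) = 0011110000111100
Output column grouped in 4s = 0011 1100 0011 1100 = 0x3C3C
Convert to decimal digit by digit (value = value*16 + digit):
  3 -> 3
  3*16 + 12 (C) = 60
  60*16 + 3 = 963
  963*16 + 12 (C) = 15420
Decimal = 15420

15420


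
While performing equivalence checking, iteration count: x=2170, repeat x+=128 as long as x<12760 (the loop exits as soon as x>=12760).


Step 1: x goes from 2170 toward 12760 by 128; the body runs while x<12760, so iterations = ceil((bound-start)/step)
Step 2: Distance=10590
Step 3: ceil(10590/128)=83

83


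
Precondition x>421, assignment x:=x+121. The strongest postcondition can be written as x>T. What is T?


Formula: sp(P, x:=E) = exists old_x. (x = E[old_x/x]) AND P[old_x/x] (old_x is the value of x before the assignment; eliminate old_x by solving x = E[old_x/x] for old_x)
Step 1: Precondition P: x>421, i.e. old_x > 421
Step 2: Assignment gives x = old_x + 121, so old_x = x - 121
Step 3: Substitute into P: x - 121 > 421
Step 4: Simplify: x > 421+121 = 542

542


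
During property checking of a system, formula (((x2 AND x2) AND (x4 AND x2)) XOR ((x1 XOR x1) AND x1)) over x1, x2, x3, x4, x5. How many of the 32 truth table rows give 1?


Formula: (((x2 AND x2) AND (x4 AND x2)) XOR ((x1 XOR x1) AND x1)) over 5 vars (32 rows)
Evaluate each row (x1, x2, x3, x4, x5 as bits, MSB first):
  row 0 [00000]: (((0 AND 0) AND (0 AND 0)) XOR ((0 XOR 0) AND 0)) -> 0
  row 1 [00001]: (((0 AND 0) AND (0 AND 0)) XOR ((0 XOR 0) AND 0)) -> 0
  row 2 [00010]: (((0 AND 0) AND (1 AND 0)) XOR ((0 XOR 0) AND 0)) -> 0
  row 3 [00011]: (((0 AND 0) AND (1 AND 0)) XOR ((0 XOR 0) AND 0)) -> 0
  row 4 [00100]: (((0 AND 0) AND (0 AND 0)) XOR ((0 XOR 0) AND 0)) -> 0
  row 5 [00101]: (((0 AND 0) AND (0 AND 0)) XOR ((0 XOR 0) AND 0)) -> 0
  row 6 [00110]: (((0 AND 0) AND (1 AND 0)) XOR ((0 XOR 0) AND 0)) -> 0
  row 7 [00111]: (((0 AND 0) AND (1 AND 0)) XOR ((0 XOR 0) AND 0)) -> 0
  row 8 [01000]: (((1 AND 1) AND (0 AND 1)) XOR ((0 XOR 0) AND 0)) -> 0
  row 9 [01001]: (((1 AND 1) AND (0 AND 1)) XOR ((0 XOR 0) AND 0)) -> 0
  row 10 [01010]: (((1 AND 1) AND (1 AND 1)) XOR ((0 XOR 0) AND 0)) -> 1
  row 11 [01011]: (((1 AND 1) AND (1 AND 1)) XOR ((0 XOR 0) AND 0)) -> 1
  row 12 [01100]: (((1 AND 1) AND (0 AND 1)) XOR ((0 XOR 0) AND 0)) -> 0
  row 13 [01101]: (((1 AND 1) AND (0 AND 1)) XOR ((0 XOR 0) AND 0)) -> 0
  row 14 [01110]: (((1 AND 1) AND (1 AND 1)) XOR ((0 XOR 0) AND 0)) -> 1
  row 15 [01111]: (((1 AND 1) AND (1 AND 1)) XOR ((0 XOR 0) AND 0)) -> 1
  row 16 [10000]: (((0 AND 0) AND (0 AND 0)) XOR ((1 XOR 1) AND 1)) -> 0
  row 17 [10001]: (((0 AND 0) AND (0 AND 0)) XOR ((1 XOR 1) AND 1)) -> 0
  row 18 [10010]: (((0 AND 0) AND (1 AND 0)) XOR ((1 XOR 1) AND 1)) -> 0
  row 19 [10011]: (((0 AND 0) AND (1 AND 0)) XOR ((1 XOR 1) AND 1)) -> 0
  row 20 [10100]: (((0 AND 0) AND (0 AND 0)) XOR ((1 XOR 1) AND 1)) -> 0
  row 21 [10101]: (((0 AND 0) AND (0 AND 0)) XOR ((1 XOR 1) AND 1)) -> 0
  row 22 [10110]: (((0 AND 0) AND (1 AND 0)) XOR ((1 XOR 1) AND 1)) -> 0
  row 23 [10111]: (((0 AND 0) AND (1 AND 0)) XOR ((1 XOR 1) AND 1)) -> 0
  row 24 [11000]: (((1 AND 1) AND (0 AND 1)) XOR ((1 XOR 1) AND 1)) -> 0
  row 25 [11001]: (((1 AND 1) AND (0 AND 1)) XOR ((1 XOR 1) AND 1)) -> 0
  row 26 [11010]: (((1 AND 1) AND (1 AND 1)) XOR ((1 XOR 1) AND 1)) -> 1
  row 27 [11011]: (((1 AND 1) AND (1 AND 1)) XOR ((1 XOR 1) AND 1)) -> 1
  row 28 [11100]: (((1 AND 1) AND (0 AND 1)) XOR ((1 XOR 1) AND 1)) -> 0
  row 29 [11101]: (((1 AND 1) AND (0 AND 1)) XOR ((1 XOR 1) AND 1)) -> 0
  row 30 [11110]: (((1 AND 1) AND (1 AND 1)) XOR ((1 XOR 1) AND 1)) -> 1
  row 31 [11111]: (((1 AND 1) AND (1 AND 1)) XOR ((1 XOR 1) AND 1)) -> 1
Full result column, 8 rows per line (x1,x2 fixed per line; x3,x4,x5 runs 000..111 left to right):
  rows 0-7 [x1,x2=00]: 00000000  (ones: 0)
  rows 8-15 [x1,x2=01]: 00110011  (ones: 4)
  rows 16-23 [x1,x2=10]: 00000000  (ones: 0)
  rows 24-31 [x1,x2=11]: 00110011  (ones: 4)
Count of 1-rows = 0+4+0+4 = 8

8


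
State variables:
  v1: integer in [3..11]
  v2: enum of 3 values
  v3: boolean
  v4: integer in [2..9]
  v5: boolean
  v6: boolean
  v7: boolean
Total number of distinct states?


State space = product of domain sizes of all variables.
Domain sizes:
  v1 (integer in [3..11]): 9
  v2 (enum of 3 values): 3
  v3 (boolean): 2
  v4 (integer in [2..9]): 8
  v5 (boolean): 2
  v6 (boolean): 2
  v7 (boolean): 2
Product = 9 * 3 * 2 * 8 * 2 * 2 * 2 = 3456

3456


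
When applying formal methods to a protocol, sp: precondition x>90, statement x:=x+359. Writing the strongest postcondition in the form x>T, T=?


Formula: sp(P, x:=E) = exists old_x. (x = E[old_x/x]) AND P[old_x/x] (old_x is the value of x before the assignment; eliminate old_x by solving x = E[old_x/x] for old_x)
Step 1: Precondition P: x>90, i.e. old_x > 90
Step 2: Assignment gives x = old_x + 359, so old_x = x - 359
Step 3: Substitute into P: x - 359 > 90
Step 4: Simplify: x > 90+359 = 449

449


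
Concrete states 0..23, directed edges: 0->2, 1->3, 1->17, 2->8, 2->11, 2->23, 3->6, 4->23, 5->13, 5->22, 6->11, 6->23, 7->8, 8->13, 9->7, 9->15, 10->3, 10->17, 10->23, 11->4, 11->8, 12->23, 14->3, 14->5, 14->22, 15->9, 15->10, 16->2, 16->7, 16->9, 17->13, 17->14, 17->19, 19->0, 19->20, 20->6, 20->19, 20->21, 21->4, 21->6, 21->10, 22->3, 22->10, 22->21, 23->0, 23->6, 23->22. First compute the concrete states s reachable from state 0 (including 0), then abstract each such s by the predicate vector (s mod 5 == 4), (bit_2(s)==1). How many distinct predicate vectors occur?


BFS from 0:
Concrete reachable: {0, 2, 3, 4, 5, 6, 8, 10, 11, 13, 14, 17, 19, 20, 21, 22, 23}
Abstract via predicates (s mod 5 == 4), (bit_2(s)==1):
  (0,0) <- {0, 2, 3, 8, 10, 11, 17}
  (0,1) <- {5, 6, 13, 20, 21, 22, 23}
  (1,0) <- {19}
  (1,1) <- {4, 14}
Distinct abstract states = 4

4


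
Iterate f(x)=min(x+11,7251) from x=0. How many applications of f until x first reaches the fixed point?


Step 1: x=0, cap=7251, increment=11
Step 2: x grows by 11 each step until capped at 7251; fixed point is x=7251
Step 3: iterations = ceil(7251/11) = 660

660


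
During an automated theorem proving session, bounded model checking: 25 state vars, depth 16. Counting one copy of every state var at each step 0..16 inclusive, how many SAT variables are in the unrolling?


BMC unrolls to depth k, creating one copy of each state var for steps 0..k.
Step count = 16 + 1 = 17 (steps 0 through 16)
Vars per step = 25
Total = 25 * 17 = 425

425


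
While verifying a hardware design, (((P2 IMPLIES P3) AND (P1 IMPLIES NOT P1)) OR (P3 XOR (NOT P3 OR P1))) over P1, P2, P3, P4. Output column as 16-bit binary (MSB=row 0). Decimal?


Formula: (((P2 IMPLIES P3) AND (P1 IMPLIES NOT P1)) OR (P3 XOR (NOT P3 OR P1))) over P1, P2, P3, P4 (16 rows)
Evaluate each row (bits = P1,P2,P3,P4, MSB first):
  row 0 [0000]: (((0 IMPLIES 0) AND (0 IMPLIES NOT 0)) OR (0 XOR (NOT 0 OR 0))) -> 1
  row 1 [0001]: (((0 IMPLIES 0) AND (0 IMPLIES NOT 0)) OR (0 XOR (NOT 0 OR 0))) -> 1
  row 2 [0010]: (((0 IMPLIES 1) AND (0 IMPLIES NOT 0)) OR (1 XOR (NOT 1 OR 0))) -> 1
  row 3 [0011]: (((0 IMPLIES 1) AND (0 IMPLIES NOT 0)) OR (1 XOR (NOT 1 OR 0))) -> 1
  row 4 [0100]: (((1 IMPLIES 0) AND (0 IMPLIES NOT 0)) OR (0 XOR (NOT 0 OR 0))) -> 1
  row 5 [0101]: (((1 IMPLIES 0) AND (0 IMPLIES NOT 0)) OR (0 XOR (NOT 0 OR 0))) -> 1
  row 6 [0110]: (((1 IMPLIES 1) AND (0 IMPLIES NOT 0)) OR (1 XOR (NOT 1 OR 0))) -> 1
  row 7 [0111]: (((1 IMPLIES 1) AND (0 IMPLIES NOT 0)) OR (1 XOR (NOT 1 OR 0))) -> 1
  row 8 [1000]: (((0 IMPLIES 0) AND (1 IMPLIES NOT 1)) OR (0 XOR (NOT 0 OR 1))) -> 1
  row 9 [1001]: (((0 IMPLIES 0) AND (1 IMPLIES NOT 1)) OR (0 XOR (NOT 0 OR 1))) -> 1
  row 10 [1010]: (((0 IMPLIES 1) AND (1 IMPLIES NOT 1)) OR (1 XOR (NOT 1 OR 1))) -> 0
  row 11 [1011]: (((0 IMPLIES 1) AND (1 IMPLIES NOT 1)) OR (1 XOR (NOT 1 OR 1))) -> 0
  row 12 [1100]: (((1 IMPLIES 0) AND (1 IMPLIES NOT 1)) OR (0 XOR (NOT 0 OR 1))) -> 1
  row 13 [1101]: (((1 IMPLIES 0) AND (1 IMPLIES NOT 1)) OR (0 XOR (NOT 0 OR 1))) -> 1
  row 14 [1110]: (((1 IMPLIES 1) AND (1 IMPLIES NOT 1)) OR (1 XOR (NOT 1 OR 1))) -> 0
  row 15 [1111]: (((1 IMPLIES 1) AND (1 IMPLIES NOT 1)) OR (1 XOR (NOT 1 OR 1))) -> 0
Full result column, 4 rows per line (P1,P2 fixed per line; P3,P4 runs 00..11 left to right):
  rows 0-3 [P1,P2=00]: 1111  = hex F
  rows 4-7 [P1,P2=01]: 1111  = hex F
  rows 8-11 [P1,P2=10]: 1100  = hex C
  rows 12-15 [P1,P2=11]: 1100  = hex C
Output column (row 0 .. row 15) = 1111111111001100
Output column grouped in 4s = 1111 1111 1100 1100 = 0xFFCC
Convert to decimal digit by digit (value = value*16 + digit):
  F -> 15
  15*16 + 15 (F) = 255
  255*16 + 12 (C) = 4092
  4092*16 + 12 (C) = 65484
Decimal = 65484

65484


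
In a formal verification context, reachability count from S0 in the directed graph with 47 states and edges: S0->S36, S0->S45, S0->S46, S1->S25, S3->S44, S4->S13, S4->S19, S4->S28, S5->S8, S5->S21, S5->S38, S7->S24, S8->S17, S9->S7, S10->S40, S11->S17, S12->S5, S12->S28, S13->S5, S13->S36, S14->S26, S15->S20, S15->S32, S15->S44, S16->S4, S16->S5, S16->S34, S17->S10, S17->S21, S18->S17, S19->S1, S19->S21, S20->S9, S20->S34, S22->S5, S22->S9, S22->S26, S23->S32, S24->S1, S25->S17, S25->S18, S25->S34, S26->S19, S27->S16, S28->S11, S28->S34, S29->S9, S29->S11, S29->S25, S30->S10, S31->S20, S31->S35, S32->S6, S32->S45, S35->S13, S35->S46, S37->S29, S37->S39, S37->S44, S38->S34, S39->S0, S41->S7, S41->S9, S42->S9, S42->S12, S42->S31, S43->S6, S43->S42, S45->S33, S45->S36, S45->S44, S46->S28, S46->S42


BFS from S0:
  layer 0: {S0}
  layer 1: {S36, S45, S46}
  layer 2: {S28, S33, S42, S44}
  layer 3: {S9, S11, S12, S31, S34}
  layer 4: {S5, S7, S17, S20, S35}
  layer 5: {S8, S10, S13, S21, S24, S38}
  layer 6: {S1, S40}
  layer 7: {S25}
  layer 8: {S18}
Reachable set: {S0, S1, S5, S7, S8, S9, S10, S11, S12, S13, S17, S18, S20, S21, S24, S25, S28, S31, S33, S34, S35, S36, S38, S40, S42, S44, S45, S46}
Count = 28

28


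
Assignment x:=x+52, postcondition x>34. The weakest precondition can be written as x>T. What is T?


Formula: wp(x:=E, P) = P[E/x] (substitute E for x in postcondition)
Step 1: Postcondition: x>34
Step 2: Substitute x+52 for x: x+52>34
Step 3: Solve for x: x > 34-52 = -18

-18


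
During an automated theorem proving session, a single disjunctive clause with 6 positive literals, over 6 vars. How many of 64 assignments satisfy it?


Step 1: Total=2^6=64
Step 2: Unsat when all 6 false: 2^0=1
Step 3: Sat=64-1=63

63


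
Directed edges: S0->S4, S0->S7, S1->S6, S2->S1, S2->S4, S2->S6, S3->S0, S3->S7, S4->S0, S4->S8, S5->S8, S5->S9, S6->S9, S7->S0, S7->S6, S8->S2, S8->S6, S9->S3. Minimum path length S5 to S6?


BFS layer-by-layer from S5:
  dist 0: {S5}
  dist 1: {S8, S9}
  dist 2: {S2, S3, S6}
  -> S6 reached at distance 2
Shortest path length = 2

2


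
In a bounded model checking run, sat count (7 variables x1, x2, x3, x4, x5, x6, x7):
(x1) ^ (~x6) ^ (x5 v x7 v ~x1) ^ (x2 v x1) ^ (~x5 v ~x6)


CNF with 5 clauses over 7 vars (128 assignments).
An assignment satisfies CNF iff every clause has >=1 true literal.
Check each row (bits = x1,x2,x3,x4,x5,x6,x7; clause T/F shown):
  row 0 [0000000]: clauses=FTTFT -> 0
  row 1 [0000001]: clauses=FTTFT -> 0
  row 2 [0000010]: clauses=FFTFT -> 0
  row 3 [0000011]: clauses=FFTFT -> 0
  row 4 [0000100]: clauses=FTTFT -> 0
  (every remaining row is evaluated the same way; all 128 results are listed next)
Full result column, 8 rows per line (x1,x2,x3,x4 fixed per line; x5,x6,x7 runs 000..111 left to right):
  rows 0-7 [x1,x2,x3,x4=0000]: 00000000  (ones: 0)
  rows 8-15 [x1,x2,x3,x4=0001]: 00000000  (ones: 0)
  rows 16-23 [x1,x2,x3,x4=0010]: 00000000  (ones: 0)
  rows 24-31 [x1,x2,x3,x4=0011]: 00000000  (ones: 0)
  rows 32-39 [x1,x2,x3,x4=0100]: 00000000  (ones: 0)
  rows 40-47 [x1,x2,x3,x4=0101]: 00000000  (ones: 0)
  rows 48-55 [x1,x2,x3,x4=0110]: 00000000  (ones: 0)
  rows 56-63 [x1,x2,x3,x4=0111]: 00000000  (ones: 0)
  rows 64-71 [x1,x2,x3,x4=1000]: 01001100  (ones: 3)
  rows 72-79 [x1,x2,x3,x4=1001]: 01001100  (ones: 3)
  rows 80-87 [x1,x2,x3,x4=1010]: 01001100  (ones: 3)
  rows 88-95 [x1,x2,x3,x4=1011]: 01001100  (ones: 3)
  rows 96-103 [x1,x2,x3,x4=1100]: 01001100  (ones: 3)
  rows 104-111 [x1,x2,x3,x4=1101]: 01001100  (ones: 3)
  rows 112-119 [x1,x2,x3,x4=1110]: 01001100  (ones: 3)
  rows 120-127 [x1,x2,x3,x4=1111]: 01001100  (ones: 3)
Satisfying assignments = 0+0+0+0+0+0+0+0+3+3+3+3+3+3+3+3 = 24

24


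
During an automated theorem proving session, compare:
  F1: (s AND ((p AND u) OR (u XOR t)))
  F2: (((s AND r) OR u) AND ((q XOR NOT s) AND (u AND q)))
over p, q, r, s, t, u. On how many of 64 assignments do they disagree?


F1 = (s AND ((p AND u) OR (u XOR t)))
F2 = (((s AND r) OR u) AND ((q XOR NOT s) AND (u AND q)))
Evaluate both on each of 64 rows (bits = p,q,r,s,t,u):
  row 0 [000000]: F1=0 F2=0 -> 0
  row 1 [000001]: F1=0 F2=0 -> 0
  row 2 [000010]: F1=0 F2=0 -> 0
  row 3 [000011]: F1=0 F2=0 -> 0
  row 4 [000100]: F1=0 F2=0 -> 0
  (every remaining row is evaluated the same way; all 64 results are listed next)
Full result column, 8 rows per line (p,q,r fixed per line; s,t,u runs 000..111 left to right):
  rows 0-7 [p,q,r=000]: 00000110  (ones: 2)
  rows 8-15 [p,q,r=001]: 00000110  (ones: 2)
  rows 16-23 [p,q,r=010]: 00000011  (ones: 2)
  rows 24-31 [p,q,r=011]: 00000011  (ones: 2)
  rows 32-39 [p,q,r=100]: 00000111  (ones: 3)
  rows 40-47 [p,q,r=101]: 00000111  (ones: 3)
  rows 48-55 [p,q,r=110]: 00000010  (ones: 1)
  rows 56-63 [p,q,r=111]: 00000010  (ones: 1)
Disagreements = 2+2+2+2+3+3+1+1 = 16

16


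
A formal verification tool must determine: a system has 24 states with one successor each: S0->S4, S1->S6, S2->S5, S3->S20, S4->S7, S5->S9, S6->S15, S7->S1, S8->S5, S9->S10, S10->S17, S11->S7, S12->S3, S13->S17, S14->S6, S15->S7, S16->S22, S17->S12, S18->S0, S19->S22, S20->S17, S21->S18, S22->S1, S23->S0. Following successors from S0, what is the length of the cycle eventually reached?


Trace from S0 until a state repeats:
  S0 -> S4 -> S7 -> S1 -> S6 -> S15 -> S7
S7 first seen at step 2, revisited at step 6.
Cycle length = 6 - 2 = 4

4


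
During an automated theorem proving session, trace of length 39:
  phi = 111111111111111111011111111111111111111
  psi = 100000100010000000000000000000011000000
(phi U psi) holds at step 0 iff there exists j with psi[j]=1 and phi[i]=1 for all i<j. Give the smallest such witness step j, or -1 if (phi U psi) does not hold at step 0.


(phi U psi) at 0: need smallest j with psi[j]=1 and phi[i]=1 for all i in [0,j).
Scan from step 0:
  step 0: psi=1 and phi held for [0,0) -> witness found
Witness step = 0

0


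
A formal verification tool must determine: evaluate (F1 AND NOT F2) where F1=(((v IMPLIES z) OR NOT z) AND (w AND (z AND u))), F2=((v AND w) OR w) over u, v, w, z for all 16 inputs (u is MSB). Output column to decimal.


F1 = (((v IMPLIES z) OR NOT z) AND (w AND (z AND u)))
F2 = ((v AND w) OR w)
Counterexample to F1=>F2 is where F1=1 and F2=0.
Evaluate each row (bits = u,v,w,z, MSB first):
  row 0 [0000]: F1=0 F2=0 -> F1&~F2 -> 0
  row 1 [0001]: F1=0 F2=0 -> F1&~F2 -> 0
  row 2 [0010]: F1=0 F2=1 -> F1&~F2 -> 0
  row 3 [0011]: F1=0 F2=1 -> F1&~F2 -> 0
  row 4 [0100]: F1=0 F2=0 -> F1&~F2 -> 0
  row 5 [0101]: F1=0 F2=0 -> F1&~F2 -> 0
  row 6 [0110]: F1=0 F2=1 -> F1&~F2 -> 0
  row 7 [0111]: F1=0 F2=1 -> F1&~F2 -> 0
  row 8 [1000]: F1=0 F2=0 -> F1&~F2 -> 0
  row 9 [1001]: F1=0 F2=0 -> F1&~F2 -> 0
  row 10 [1010]: F1=0 F2=1 -> F1&~F2 -> 0
  row 11 [1011]: F1=1 F2=1 -> F1&~F2 -> 0
  row 12 [1100]: F1=0 F2=0 -> F1&~F2 -> 0
  row 13 [1101]: F1=0 F2=0 -> F1&~F2 -> 0
  row 14 [1110]: F1=0 F2=1 -> F1&~F2 -> 0
  row 15 [1111]: F1=1 F2=1 -> F1&~F2 -> 0
Full result column, 4 rows per line (u,v fixed per line; w,z runs 00..11 left to right):
  rows 0-3 [u,v=00]: 0000  = hex 0
  rows 4-7 [u,v=01]: 0000  = hex 0
  rows 8-11 [u,v=10]: 0000  = hex 0
  rows 12-15 [u,v=11]: 0000  = hex 0
Counterexample vector (row 0 .. row 15) = 0000000000000000
Output column grouped in 4s = 0000 0000 0000 0000 = 0x0000
Convert to decimal digit by digit (value = value*16 + digit):
  0 -> 0
  0*16 + 0 = 0
  0*16 + 0 = 0
  0*16 + 0 = 0
Decimal = 0

0


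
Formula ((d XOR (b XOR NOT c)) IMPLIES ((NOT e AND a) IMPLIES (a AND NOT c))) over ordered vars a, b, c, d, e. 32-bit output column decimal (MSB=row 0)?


Formula: ((d XOR (b XOR NOT c)) IMPLIES ((NOT e AND a) IMPLIES (a AND NOT c))) over a, b, c, d, e (32 rows)
Evaluate each row (bits = a,b,c,d,e, MSB first):
  row 0 [00000]: ((0 XOR (0 XOR NOT 0)) IMPLIES ((NOT 0 AND 0) IMPLIES (0 AND NOT 0))) -> 1
  row 1 [00001]: ((0 XOR (0 XOR NOT 0)) IMPLIES ((NOT 1 AND 0) IMPLIES (0 AND NOT 0))) -> 1
  row 2 [00010]: ((1 XOR (0 XOR NOT 0)) IMPLIES ((NOT 0 AND 0) IMPLIES (0 AND NOT 0))) -> 1
  row 3 [00011]: ((1 XOR (0 XOR NOT 0)) IMPLIES ((NOT 1 AND 0) IMPLIES (0 AND NOT 0))) -> 1
  row 4 [00100]: ((0 XOR (0 XOR NOT 1)) IMPLIES ((NOT 0 AND 0) IMPLIES (0 AND NOT 1))) -> 1
  row 5 [00101]: ((0 XOR (0 XOR NOT 1)) IMPLIES ((NOT 1 AND 0) IMPLIES (0 AND NOT 1))) -> 1
  row 6 [00110]: ((1 XOR (0 XOR NOT 1)) IMPLIES ((NOT 0 AND 0) IMPLIES (0 AND NOT 1))) -> 1
  row 7 [00111]: ((1 XOR (0 XOR NOT 1)) IMPLIES ((NOT 1 AND 0) IMPLIES (0 AND NOT 1))) -> 1
  row 8 [01000]: ((0 XOR (1 XOR NOT 0)) IMPLIES ((NOT 0 AND 0) IMPLIES (0 AND NOT 0))) -> 1
  row 9 [01001]: ((0 XOR (1 XOR NOT 0)) IMPLIES ((NOT 1 AND 0) IMPLIES (0 AND NOT 0))) -> 1
  row 10 [01010]: ((1 XOR (1 XOR NOT 0)) IMPLIES ((NOT 0 AND 0) IMPLIES (0 AND NOT 0))) -> 1
  row 11 [01011]: ((1 XOR (1 XOR NOT 0)) IMPLIES ((NOT 1 AND 0) IMPLIES (0 AND NOT 0))) -> 1
  row 12 [01100]: ((0 XOR (1 XOR NOT 1)) IMPLIES ((NOT 0 AND 0) IMPLIES (0 AND NOT 1))) -> 1
  row 13 [01101]: ((0 XOR (1 XOR NOT 1)) IMPLIES ((NOT 1 AND 0) IMPLIES (0 AND NOT 1))) -> 1
  row 14 [01110]: ((1 XOR (1 XOR NOT 1)) IMPLIES ((NOT 0 AND 0) IMPLIES (0 AND NOT 1))) -> 1
  row 15 [01111]: ((1 XOR (1 XOR NOT 1)) IMPLIES ((NOT 1 AND 0) IMPLIES (0 AND NOT 1))) -> 1
  row 16 [10000]: ((0 XOR (0 XOR NOT 0)) IMPLIES ((NOT 0 AND 1) IMPLIES (1 AND NOT 0))) -> 1
  row 17 [10001]: ((0 XOR (0 XOR NOT 0)) IMPLIES ((NOT 1 AND 1) IMPLIES (1 AND NOT 0))) -> 1
  row 18 [10010]: ((1 XOR (0 XOR NOT 0)) IMPLIES ((NOT 0 AND 1) IMPLIES (1 AND NOT 0))) -> 1
  row 19 [10011]: ((1 XOR (0 XOR NOT 0)) IMPLIES ((NOT 1 AND 1) IMPLIES (1 AND NOT 0))) -> 1
  row 20 [10100]: ((0 XOR (0 XOR NOT 1)) IMPLIES ((NOT 0 AND 1) IMPLIES (1 AND NOT 1))) -> 1
  row 21 [10101]: ((0 XOR (0 XOR NOT 1)) IMPLIES ((NOT 1 AND 1) IMPLIES (1 AND NOT 1))) -> 1
  row 22 [10110]: ((1 XOR (0 XOR NOT 1)) IMPLIES ((NOT 0 AND 1) IMPLIES (1 AND NOT 1))) -> 0
  row 23 [10111]: ((1 XOR (0 XOR NOT 1)) IMPLIES ((NOT 1 AND 1) IMPLIES (1 AND NOT 1))) -> 1
  row 24 [11000]: ((0 XOR (1 XOR NOT 0)) IMPLIES ((NOT 0 AND 1) IMPLIES (1 AND NOT 0))) -> 1
  row 25 [11001]: ((0 XOR (1 XOR NOT 0)) IMPLIES ((NOT 1 AND 1) IMPLIES (1 AND NOT 0))) -> 1
  row 26 [11010]: ((1 XOR (1 XOR NOT 0)) IMPLIES ((NOT 0 AND 1) IMPLIES (1 AND NOT 0))) -> 1
  row 27 [11011]: ((1 XOR (1 XOR NOT 0)) IMPLIES ((NOT 1 AND 1) IMPLIES (1 AND NOT 0))) -> 1
  row 28 [11100]: ((0 XOR (1 XOR NOT 1)) IMPLIES ((NOT 0 AND 1) IMPLIES (1 AND NOT 1))) -> 0
  row 29 [11101]: ((0 XOR (1 XOR NOT 1)) IMPLIES ((NOT 1 AND 1) IMPLIES (1 AND NOT 1))) -> 1
  row 30 [11110]: ((1 XOR (1 XOR NOT 1)) IMPLIES ((NOT 0 AND 1) IMPLIES (1 AND NOT 1))) -> 1
  row 31 [11111]: ((1 XOR (1 XOR NOT 1)) IMPLIES ((NOT 1 AND 1) IMPLIES (1 AND NOT 1))) -> 1
Full result column, 4 rows per line (a,b,c fixed per line; d,e runs 00..11 left to right):
  rows 0-3 [a,b,c=000]: 1111  = hex F
  rows 4-7 [a,b,c=001]: 1111  = hex F
  rows 8-11 [a,b,c=010]: 1111  = hex F
  rows 12-15 [a,b,c=011]: 1111  = hex F
  rows 16-19 [a,b,c=100]: 1111  = hex F
  rows 20-23 [a,b,c=101]: 1101  = hex D
  rows 24-27 [a,b,c=110]: 1111  = hex F
  rows 28-31 [a,b,c=111]: 0111  = hex 7
Output column (row 0 .. row 31) = 11111111111111111111110111110111
Output column grouped in 4s = 1111 1111 1111 1111 1111 1101 1111 0111 = 0xFFFFFDF7
Convert to decimal digit by digit (value = value*16 + digit):
  F -> 15
  15*16 + 15 (F) = 255
  255*16 + 15 (F) = 4095
  4095*16 + 15 (F) = 65535
  65535*16 + 15 (F) = 1048575
  1048575*16 + 13 (D) = 16777213
  16777213*16 + 15 (F) = 268435423
  268435423*16 + 7 = 4294966775
Decimal = 4294966775

4294966775


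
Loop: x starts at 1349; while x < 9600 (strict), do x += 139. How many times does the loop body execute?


Step 1: x goes from 1349 toward 9600 by 139; the body runs while x<9600, so iterations = ceil((bound-start)/step)
Step 2: Distance=8251
Step 3: ceil(8251/139)=60

60


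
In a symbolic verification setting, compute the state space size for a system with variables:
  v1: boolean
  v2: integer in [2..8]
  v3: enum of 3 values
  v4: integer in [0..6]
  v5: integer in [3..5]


State space = product of domain sizes of all variables.
Domain sizes:
  v1 (boolean): 2
  v2 (integer in [2..8]): 7
  v3 (enum of 3 values): 3
  v4 (integer in [0..6]): 7
  v5 (integer in [3..5]): 3
Product = 2 * 7 * 3 * 7 * 3 = 882

882


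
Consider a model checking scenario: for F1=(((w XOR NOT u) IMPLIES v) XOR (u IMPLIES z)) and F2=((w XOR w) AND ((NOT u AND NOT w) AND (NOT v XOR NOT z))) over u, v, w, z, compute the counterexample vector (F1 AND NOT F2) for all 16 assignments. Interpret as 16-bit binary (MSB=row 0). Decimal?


F1 = (((w XOR NOT u) IMPLIES v) XOR (u IMPLIES z))
F2 = ((w XOR w) AND ((NOT u AND NOT w) AND (NOT v XOR NOT z)))
Counterexample to F1=>F2 is where F1=1 and F2=0.
Evaluate each row (bits = u,v,w,z, MSB first):
  row 0 [0000]: F1=1 F2=0 -> F1&~F2 -> 1
  row 1 [0001]: F1=1 F2=0 -> F1&~F2 -> 1
  row 2 [0010]: F1=0 F2=0 -> F1&~F2 -> 0
  row 3 [0011]: F1=0 F2=0 -> F1&~F2 -> 0
  row 4 [0100]: F1=0 F2=0 -> F1&~F2 -> 0
  row 5 [0101]: F1=0 F2=0 -> F1&~F2 -> 0
  row 6 [0110]: F1=0 F2=0 -> F1&~F2 -> 0
  row 7 [0111]: F1=0 F2=0 -> F1&~F2 -> 0
  row 8 [1000]: F1=1 F2=0 -> F1&~F2 -> 1
  row 9 [1001]: F1=0 F2=0 -> F1&~F2 -> 0
  row 10 [1010]: F1=0 F2=0 -> F1&~F2 -> 0
  row 11 [1011]: F1=1 F2=0 -> F1&~F2 -> 1
  row 12 [1100]: F1=1 F2=0 -> F1&~F2 -> 1
  row 13 [1101]: F1=0 F2=0 -> F1&~F2 -> 0
  row 14 [1110]: F1=1 F2=0 -> F1&~F2 -> 1
  row 15 [1111]: F1=0 F2=0 -> F1&~F2 -> 0
Full result column, 4 rows per line (u,v fixed per line; w,z runs 00..11 left to right):
  rows 0-3 [u,v=00]: 1100  = hex C
  rows 4-7 [u,v=01]: 0000  = hex 0
  rows 8-11 [u,v=10]: 1001  = hex 9
  rows 12-15 [u,v=11]: 1010  = hex A
Counterexample vector (row 0 .. row 15) = 1100000010011010
Output column grouped in 4s = 1100 0000 1001 1010 = 0xC09A
Convert to decimal digit by digit (value = value*16 + digit):
  C -> 12
  12*16 + 0 = 192
  192*16 + 9 = 3081
  3081*16 + 10 (A) = 49306
Decimal = 49306

49306


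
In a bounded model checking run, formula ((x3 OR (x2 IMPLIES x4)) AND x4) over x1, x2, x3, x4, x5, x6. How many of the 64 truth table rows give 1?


Formula: ((x3 OR (x2 IMPLIES x4)) AND x4) over 6 vars (64 rows)
Evaluate each row (x1, x2, x3, x4, x5, x6 as bits, MSB first):
  row 0 [000000]: ((0 OR (0 IMPLIES 0)) AND 0) -> 0
  row 1 [000001]: ((0 OR (0 IMPLIES 0)) AND 0) -> 0
  row 2 [000010]: ((0 OR (0 IMPLIES 0)) AND 0) -> 0
  row 3 [000011]: ((0 OR (0 IMPLIES 0)) AND 0) -> 0
  row 4 [000100]: ((0 OR (0 IMPLIES 1)) AND 1) -> 1
  (every remaining row is evaluated the same way; all 64 results are listed next)
Full result column, 8 rows per line (x1,x2,x3 fixed per line; x4,x5,x6 runs 000..111 left to right):
  rows 0-7 [x1,x2,x3=000]: 00001111  (ones: 4)
  rows 8-15 [x1,x2,x3=001]: 00001111  (ones: 4)
  rows 16-23 [x1,x2,x3=010]: 00001111  (ones: 4)
  rows 24-31 [x1,x2,x3=011]: 00001111  (ones: 4)
  rows 32-39 [x1,x2,x3=100]: 00001111  (ones: 4)
  rows 40-47 [x1,x2,x3=101]: 00001111  (ones: 4)
  rows 48-55 [x1,x2,x3=110]: 00001111  (ones: 4)
  rows 56-63 [x1,x2,x3=111]: 00001111  (ones: 4)
Count of 1-rows = 4+4+4+4+4+4+4+4 = 32

32
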